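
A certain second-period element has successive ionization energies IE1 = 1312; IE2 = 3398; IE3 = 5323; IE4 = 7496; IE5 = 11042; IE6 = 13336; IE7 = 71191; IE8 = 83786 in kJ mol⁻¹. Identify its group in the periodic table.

Group 16

Look for the largest jump between consecutive ionization energies: IE7/IE6 ≈ 5.3, far larger than any earlier ratio.
That jump marks the point where a core electron is being removed. So the atom has 6 valence electrons.
A main-group element with 6 valence electrons is in group 16.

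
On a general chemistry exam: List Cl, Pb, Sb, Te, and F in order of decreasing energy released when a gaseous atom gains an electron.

F is in period 2, group 17; Cl is in period 3, group 17; Sb is in period 5, group 15; Te is in period 5, group 16; Pb is in period 6, group 14.
Atoms with high Z_eff and room in the valence shell (especially the halogens) have the most exothermic electron affinities.
Here both period and group differ, so the two effects have to be weighed against each other.
Sb > Pb: relative to Pb, both the across-period and down-group shifts push Sb's electron affinity up.
Te > Sb: both are in period 5; the period trend gives Te the larger value.
F > Te: both effects reinforce here, so F is clearly the higher of the two.
Cl > F: this pair runs against the simple trend — see the exception note.
Note the exception: Cl has a higher electron affinity than F, contrary to the simple trend — F's small 2p subshell makes the incoming electron feel strong e⁻–e⁻ repulsion, so Cl actually releases more energy on gaining an electron.
Tabulated electron affinity (kJ/mol): F 328, Cl 349, Sb 103, Te 190, Pb 35.
So from highest to lowest: Cl > F > Te > Sb > Pb.

Cl > F > Te > Sb > Pb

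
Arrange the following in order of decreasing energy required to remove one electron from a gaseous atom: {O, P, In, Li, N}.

N, O, P, In, Li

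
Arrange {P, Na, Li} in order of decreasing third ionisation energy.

Li > Na > P

Consider each +2 ion: P²⁺ still has 3 valence electrons; Na²⁺ is already 1 electron into the core; Li²⁺ is already 1 electron into the core.
Pulling an electron out of a noble-gas core costs far more than removing a remaining valence electron, so Na and Li sit at the high end of IE_3.
Approximate IE_3 values (kJ/mol): P 2914, Na 6910, Li 11815.
Hence IE_3: P < Na < Li.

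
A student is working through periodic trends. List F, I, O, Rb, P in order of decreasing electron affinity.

F > I > O > P > Rb

Electron affinity generally becomes more exothermic across a period toward the halogens and less exothermic down a group.
Neither a single period nor a single group — weigh both effects.
P > Rb: both effects reinforce here, so P is clearly the higher of the two.
O > P: relative to P, both the across-period and down-group shifts push O's electron affinity up.
I > O: period and group pull opposite ways; the across-period shift dominates (295 vs 141 kJ/mol).
F > I: they share group 17; the group trend gives F the larger value.
Tabulated electron affinity (kJ/mol): O 141, F 328, P 72, Rb 47, I 295.
So from highest to lowest: F > I > O > P > Rb.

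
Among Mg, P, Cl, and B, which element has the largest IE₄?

B

The fourth ionization energy removes an electron from the +3 ion. For each element: Mg³⁺ is already 1 electron into the core; P³⁺ still has 2 valence electrons; Cl³⁺ still has 4 valence electrons; B³⁺ is the bare [He] core.
Pulling an electron out of a noble-gas core costs far more than removing a remaining valence electron, so Mg and B sit at the high end of IE_4.
Valence configurations: P³⁺ [Ne]3s², Cl³⁺ [Ne]3s²3p².
Tabulated IE_4 (kJ/mol): Mg 10543, P 4964, Cl 5159, B 25026.
Hence IE_4: P < Cl < Mg < B.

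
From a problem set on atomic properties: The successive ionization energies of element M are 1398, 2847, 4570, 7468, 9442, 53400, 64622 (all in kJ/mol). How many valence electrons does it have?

5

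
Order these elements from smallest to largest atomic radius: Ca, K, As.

Atomic radius shrinks across a period as nuclear charge pulls the same shell inward, and grows down a group as new shells are added.
All lie in period 4, so atomic radius increases right to left.
So from smallest to largest: As < Ca < K.

As < Ca < K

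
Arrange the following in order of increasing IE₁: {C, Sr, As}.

Sr < As < C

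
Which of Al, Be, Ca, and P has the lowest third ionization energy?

Consider each +2 ion: Al²⁺ still has 1 valence electron; Be²⁺ is the bare [He] core; Ca²⁺ is the bare [Ar] core; P²⁺ still has 3 valence electrons.
Breaking into a closed-shell core is much more expensive than removing a leftover valence electron — Ca and Be have the largest IE_3 here.
Valence configurations: Al²⁺ [Ne]3s¹, P²⁺ [Ne]3s²3p¹.
The numbers (kJ/mol): Al 2745, Be 14849, Ca 4912, P 2914.
Putting it together, IE_3: Al < P < Ca < Be.

Al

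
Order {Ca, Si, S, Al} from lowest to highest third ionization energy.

IE_3 is the cost of taking one more electron from the +2 cation: Ca²⁺ is the bare [Ar] core; Si²⁺ still has 2 valence electrons; S²⁺ still has 4 valence electrons; Al²⁺ still has 1 valence electron.
Core electrons are held far more tightly than valence electrons, so Ca tops the IE_3 order.
Valence configurations: Si²⁺ [Ne]3s², S²⁺ [Ne]3s²3p², Al²⁺ [Ne]3s¹.
Approximate IE_3 values (kJ/mol): Ca 4912, Si 3232, S 3357, Al 2745.
So the third ionization energies run Al < Si < S < Ca.

Al < Si < S < Ca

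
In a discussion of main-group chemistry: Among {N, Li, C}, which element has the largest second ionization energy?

Li

After 1 electron has been removed, what remains? N⁺ still has 4 valence electrons; Li⁺ is the bare [He] core; C⁺ still has 3 valence electrons.
Breaking into a closed-shell core is much more expensive than removing a leftover valence electron — Li has the largest IE_2 here.
Valence configurations: N⁺ [He]2s²2p², C⁺ [He]2s²2p¹.
Tabulated IE_2 (kJ/mol): N 2856, Li 7298, C 2353.
So the second ionization energies run C < N < Li.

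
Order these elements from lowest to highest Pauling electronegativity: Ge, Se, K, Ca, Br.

K is in period 4, group 1; Ca is in period 4, group 2; Ge is in period 4, group 14; Se is in period 4, group 16; Br is in period 4, group 17.
Smaller atoms with higher effective nuclear charge are more electronegative.
All lie in period 4, so electronegativity increases left to right.
So from lowest to highest: K < Ca < Ge < Se < Br.

K, Ca, Ge, Se, Br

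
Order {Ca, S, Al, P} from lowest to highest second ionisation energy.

After 1 electron has been removed, what remains? Ca⁺ still has 1 valence electron; S⁺ still has 5 valence electrons; Al⁺ still has 2 valence electrons; P⁺ still has 4 valence electrons.
All are still removing valence electrons, so compare the +1 ions as you would atoms: IE_2 generally rises across a period (higher Z_eff) and falls down a group (larger shell), subject to the usual subshell exceptions.
Valence configurations: Ca⁺ [Ar]4s¹, S⁺ [Ne]3s²3p³, Al⁺ [Ne]3s², P⁺ [Ne]3s²3p².
The numbers (kJ/mol): Ca 1145, S 2252, Al 1817, P 1907.
Putting it together, IE_2: Ca < Al < P < S.

Ca < Al < P < S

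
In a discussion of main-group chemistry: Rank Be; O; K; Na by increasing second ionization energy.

Be < K < O < Na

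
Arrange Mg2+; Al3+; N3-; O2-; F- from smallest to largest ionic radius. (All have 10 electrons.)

All of these have 10 electrons, so size is governed by nuclear charge alone: the more protons, the stronger the pull on the same electron cloud, and the smaller the ion.
Nuclear charges: Al3+ (Z=13), Mg2+ (Z=12), F- (Z=9), O2- (Z=8), N3- (Z=7).
Smallest to largest: Al3+ < Mg2+ < F- < O2- < N3-.

Al3+, Mg2+, F-, O2-, N3-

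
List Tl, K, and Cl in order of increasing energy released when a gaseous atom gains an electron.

Tl < K < Cl

Cl is in period 3, group 17; K is in period 4, group 1; Tl is in period 6, group 13.
Atoms with high Z_eff and room in the valence shell (especially the halogens) have the most exothermic electron affinities.
These span different periods and groups, so the two trends combine.
K > Tl: the two effects oppose for this pair; the down-group effect wins (48 vs 19 kJ/mol).
Cl > K: both effects reinforce here, so Cl is clearly the higher of the two.
For reference (kJ/mol): Cl 349, K 48, Tl 19.
So from lowest to highest: Tl < K < Cl.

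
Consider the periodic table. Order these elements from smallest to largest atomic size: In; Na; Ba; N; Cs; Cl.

N < Cl < In < Na < Ba < Cs

Across a period the added protons contract the valence shell; down a group each new principal shell makes the atom larger.
Here both period and group differ, so the two effects have to be weighed against each other.
Cl > N: the two effects oppose for this pair; the down-group effect wins (99 vs 71 pm).
In > Cl: relative to Cl, both the across-period and down-group shifts push In's atomic radius up.
Na > In: the two effects oppose for this pair; the across-period effect wins (155 vs 142 pm).
Ba > Na: period and group pull opposite ways; the down-group shift dominates (196 vs 155 pm).
Cs > Ba: Cs lies to the left of Ba in period 6, so the across-period effect alone puts Cs larger.
Approximate values (pm): N 71, Na 155, Cl 99, In 142, Cs 232, Ba 196.
So from smallest to largest: N < Cl < In < Na < Ba < Cs.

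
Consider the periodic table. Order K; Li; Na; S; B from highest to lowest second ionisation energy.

Li > Na > K > B > S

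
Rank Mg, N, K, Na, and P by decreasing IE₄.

IE_4 is the cost of taking one more electron from the +3 cation: Mg³⁺ is already 1 electron into the core; N³⁺ still has 2 valence electrons; K³⁺ is already 2 electrons into the core; Na³⁺ is already 2 electrons into the core; P³⁺ still has 2 valence electrons.
Usually core removal costs more than valence removal, but here the competition is close: a tightly held n=2 valence electron can cost more to remove than an n=3 core electron, so the actual values have to decide it.
Valence configurations: N³⁺ [He]2s², P³⁺ [Ne]3s².
Tabulated IE_4 (kJ/mol): Mg 10543, N 7475, K 5877, Na 9543, P 4964.
So the fourth ionization energies run P < K < N < Na < Mg.

Mg, Na, N, K, P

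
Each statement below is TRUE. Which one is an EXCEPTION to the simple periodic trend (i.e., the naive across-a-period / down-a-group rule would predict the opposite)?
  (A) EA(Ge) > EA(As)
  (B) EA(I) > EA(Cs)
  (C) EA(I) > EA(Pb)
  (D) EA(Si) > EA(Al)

(A)

The general trend: electron affinity increases across a period and decreases down a group.
(A) Ge (period 4, group 14) vs As (period 4, group 15): the stated order contradicts the simple trend.
(B) I (period 5, group 17) vs Cs (period 6, group 1): the stated order agrees with the simple trend.
(C) I (period 5, group 17) vs Pb (period 6, group 14): the stated order agrees with the simple trend.
(D) Si (period 3, group 14) vs Al (period 3, group 13): the stated order agrees with the simple trend.
The exception is (A): adding an electron to As's half-filled 4p³ is unfavourable, so Ge (4p²) has the more exothermic EA.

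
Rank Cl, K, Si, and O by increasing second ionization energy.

Si < Cl < K < O

Consider each +1 ion: Cl⁺ still has 6 valence electrons; K⁺ is the bare [Ar] core; Si⁺ still has 3 valence electrons; O⁺ still has 5 valence electrons.
Usually core removal costs more than valence removal, but here the competition is close: a tightly held n=2 valence electron can cost more to remove than an n=3 core electron, so the actual values have to decide it.
Valence configurations: Cl⁺ [Ne]3s²3p⁴, Si⁺ [Ne]3s²3p¹, O⁺ [He]2s²2p³.
Tabulated IE_2 (kJ/mol): Cl 2298, K 3052, Si 1577, O 3388.
Hence IE_2: Si < Cl < K < O.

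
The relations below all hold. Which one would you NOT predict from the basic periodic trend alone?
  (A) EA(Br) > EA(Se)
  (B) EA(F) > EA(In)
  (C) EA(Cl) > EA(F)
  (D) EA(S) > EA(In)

The general trend: electron affinity increases across a period and decreases down a group.
(A) Br (period 4, group 17) vs Se (period 4, group 16): the stated order agrees with the simple trend.
(B) F (period 2, group 17) vs In (period 5, group 13): the stated order agrees with the simple trend.
(C) Cl (period 3, group 17) vs F (period 2, group 17): the stated order contradicts the simple trend.
(D) S (period 3, group 16) vs In (period 5, group 13): the stated order agrees with the simple trend.
The exception is (C): F's small 2p subshell makes the incoming electron feel strong e⁻–e⁻ repulsion, so Cl actually releases more energy on gaining an electron.

(C)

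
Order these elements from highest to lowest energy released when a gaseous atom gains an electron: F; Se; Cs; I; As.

F is in period 2, group 17; As is in period 4, group 15; Se is in period 4, group 16; I is in period 5, group 17; Cs is in period 6, group 1.
EA tends to increase across a period and decrease down a group, though the pattern is less regular than for IE or radius.
These span different periods and groups, so the two trends combine.
As > Cs: both effects reinforce here, so As is clearly the higher of the two.
Se > As: Se lies to the right of As in period 4, so the across-period effect alone puts Se higher.
I > Se: the two effects oppose for this pair; the across-period effect wins (295 vs 195 kJ/mol).
F > I: F sits above I in group 17, so the down-group effect alone puts F higher.
Tabulated electron affinity (kJ/mol): F 328, As 78, Se 195, I 295, Cs 46.
So from highest to lowest: F > I > Se > As > Cs.

F, I, Se, As, Cs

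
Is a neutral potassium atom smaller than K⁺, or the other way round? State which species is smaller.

Forming K⁺ removes 1 electron from K. Fewer electrons for the same nuclear charge means less shielding and a higher Z_eff on the remaining electrons, and for main-group metals the entire outer shell is lost.
A cation is smaller than its parent atom: K⁺ < K.

K⁺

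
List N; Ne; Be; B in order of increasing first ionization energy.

Be is in period 2, group 2; B is in period 2, group 13; N is in period 2, group 15; Ne is in period 2, group 18.
First ionization energy rises across a period (greater Z_eff holds electrons more tightly) and falls down a group (valence electrons are farther from the nucleus).
All lie in period 2; the across-period trend (first ionization energy increases left to right) applies, with the exception below.
Note the exception: Be has a higher first ionization energy than B, contrary to the simple trend — removing B's lone 2p electron is easier than breaking Be's filled 2s².
Approximate values (kJ/mol): Be 900, B 801, N 1402, Ne 2081.
So from lowest to highest: B < Be < N < Ne.

B < Be < N < Ne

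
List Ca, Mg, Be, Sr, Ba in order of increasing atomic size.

Be is in period 2, group 2; Mg is in period 3, group 2; Ca is in period 4, group 2; Sr is in period 5, group 2; Ba is in period 6, group 2.
Across a period the added protons contract the valence shell; down a group each new principal shell makes the atom larger.
All are in group 2, so atomic radius increases down the group.
So from smallest to largest: Be < Mg < Ca < Sr < Ba.

Be < Mg < Ca < Sr < Ba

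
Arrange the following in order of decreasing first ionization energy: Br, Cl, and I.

Cl > Br > I

Cl is in period 3, group 17; Br is in period 4, group 17; I is in period 5, group 17.
Removing the outermost electron gets harder across a period and easier down a group.
All are in group 17, so first ionization energy increases up the group.
So from highest to lowest: Cl > Br > I.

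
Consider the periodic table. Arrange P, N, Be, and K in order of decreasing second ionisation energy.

Consider each +1 ion: P⁺ still has 4 valence electrons; N⁺ still has 4 valence electrons; Be⁺ still has 1 valence electron; K⁺ is the bare [Ar] core.
Breaking into a closed-shell core is much more expensive than removing a leftover valence electron — K has the largest IE_2 here.
Valence configurations: P⁺ [Ne]3s²3p², N⁺ [He]2s²2p², Be⁺ [He]2s¹.
Approximate IE_2 values (kJ/mol): P 1907, N 2856, Be 1757, K 3052.
Overall IE_2 order: Be < P < N < K.

K > N > P > Be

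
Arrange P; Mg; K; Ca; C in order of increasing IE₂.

The second ionization energy removes an electron from the +1 ion. For each element: P⁺ still has 4 valence electrons; Mg⁺ still has 1 valence electron; K⁺ is the bare [Ar] core; Ca⁺ still has 1 valence electron; C⁺ still has 3 valence electrons.
Breaking into a closed-shell core is much more expensive than removing a leftover valence electron — K has the largest IE_2 here.
Valence configurations: P⁺ [Ne]3s²3p², Mg⁺ [Ne]3s¹, Ca⁺ [Ar]4s¹, C⁺ [He]2s²2p¹.
Approximate IE_2 values (kJ/mol): P 1907, Mg 1451, K 3052, Ca 1145, C 2353.
Hence IE_2: Ca < Mg < P < C < K.

Ca < Mg < P < C < K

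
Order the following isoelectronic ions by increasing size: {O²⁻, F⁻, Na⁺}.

All of these have 10 electrons, so size is governed by nuclear charge alone: the more protons, the stronger the pull on the same electron cloud, and the smaller the ion.
Nuclear charges: Na⁺ (Z=11), F⁻ (Z=9), O²⁻ (Z=8).
Smallest to largest: Na⁺ < F⁻ < O²⁻.

Na⁺ < F⁻ < O²⁻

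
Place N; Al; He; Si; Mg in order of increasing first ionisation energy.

Al < Mg < Si < N < He

He is in period 1, group 18; N is in period 2, group 15; Mg is in period 3, group 2; Al is in period 3, group 13; Si is in period 3, group 14.
First ionization energy rises across a period (greater Z_eff holds electrons more tightly) and falls down a group (valence electrons are farther from the nucleus).
These span different periods and groups, so the two trends combine.
Mg > Al: this pair runs against the simple trend — see the exception note.
Si > Mg: both are in period 3; the period trend gives Si the larger value.
N > Si: relative to Si, both the across-period and down-group shifts push N's first ionization energy up.
He > N: both effects reinforce here, so He is clearly the higher of the two.
Note the exception: Mg has a higher first ionization energy than Al, contrary to the simple trend — Al's single 3p electron is easier to remove than one from Mg's filled 3s².
Tabulated first ionization energy (kJ/mol): He 2372, N 1402, Mg 738, Al 578, Si 786.
So from lowest to highest: Al < Mg < Si < N < He.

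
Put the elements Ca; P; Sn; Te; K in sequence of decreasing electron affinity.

P is in period 3, group 15; K is in period 4, group 1; Ca is in period 4, group 2; Sn is in period 5, group 14; Te is in period 5, group 16.
Adding an electron releases more energy for atoms nearer the top right (short of the noble gases).
These span different periods and groups, so the two trends combine.
K > Ca: this pair runs against the simple trend — see the exception note.
P > K: both effects reinforce here, so P is clearly the higher of the two.
Sn > P: this pair runs against the simple trend — see the exception note.
Te > Sn: Te lies to the right of Sn in period 5, so the across-period effect alone puts Te higher.
Note the exception: K has a higher electron affinity than Ca, contrary to the simple trend — adding an electron to Ca (ns²) has to open a new, higher-energy np subshell, which is unfavourable.
Note the exception: Sn has a higher electron affinity than P, contrary to the simple trend — adding an electron to P's half-filled np³ subshell costs electron-pairing energy.
For reference (kJ/mol): P 72, K 48, Ca 2, Sn 107, Te 190.
So from highest to lowest: Te > Sn > P > K > Ca.

Te > Sn > P > K > Ca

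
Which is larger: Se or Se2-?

Se2-

Forming Se2- adds 2 electrons to Se. More electron–electron repulsion in the same shell, with unchanged nuclear charge, lets the cloud expand.
An anion is larger than its parent atom: Se2- > Se.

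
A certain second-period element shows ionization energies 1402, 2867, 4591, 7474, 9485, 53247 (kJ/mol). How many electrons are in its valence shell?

Look for the largest jump between consecutive ionization energies: IE6/IE5 ≈ 5.6, far larger than any earlier ratio.
That jump marks the point where a core electron is being removed. So the atom has 5 valence electrons.

5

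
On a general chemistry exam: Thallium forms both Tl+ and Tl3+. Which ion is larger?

Tl+

Both ions have Z = 81 protons, but Tl3+ has lost more electrons, so its remaining electrons feel a larger effective nuclear charge per electron and are pulled in more tightly.
Higher positive charge → smaller ion, so Tl+ > Tl3+.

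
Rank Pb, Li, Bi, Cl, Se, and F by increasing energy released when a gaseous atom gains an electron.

Pb < Li < Bi < Se < F < Cl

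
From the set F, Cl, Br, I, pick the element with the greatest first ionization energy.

F is in period 2, group 17; Cl is in period 3, group 17; Br is in period 4, group 17; I is in period 5, group 17.
IE₁ increases left→right with effective nuclear charge and decreases top→bottom as the valence shell moves farther out.
All are in group 17, so first ionization energy increases up the group.
The greatest first ionization energy among these belongs to F.

F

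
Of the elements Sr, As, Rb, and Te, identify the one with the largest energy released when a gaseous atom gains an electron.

Te

Atoms with high Z_eff and room in the valence shell (especially the halogens) have the most exothermic electron affinities.
These span different periods and groups, so the two trends combine.
Rb > Sr: this pair runs against the simple trend — see the exception note.
As > Rb: both effects reinforce here, so As is clearly the higher of the two.
Te > As: period and group pull opposite ways; the across-period shift dominates (190 vs 78 kJ/mol).
Note the exception: Rb has a higher electron affinity than Sr, contrary to the simple trend — adding an electron to Sr (ns²) has to open a new, higher-energy np subshell, which is unfavourable.
Tabulated electron affinity (kJ/mol): As 78, Rb 47, Sr 5, Te 190.
The largest energy released when a gaseous atom gains an electron among these belongs to Te.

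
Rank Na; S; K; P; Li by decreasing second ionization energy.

Li > Na > K > S > P

Consider each +1 ion: Na⁺ is the bare [Ne] core; S⁺ still has 5 valence electrons; K⁺ is the bare [Ar] core; P⁺ still has 4 valence electrons; Li⁺ is the bare [He] core.
Core electrons are held far more tightly than valence electrons, so K, Na and Li top the IE_2 order.
Valence configurations: S⁺ [Ne]3s²3p³, P⁺ [Ne]3s²3p².
Approximate IE_2 values (kJ/mol): Na 4562, S 2252, K 3052, P 1907, Li 7298.
So the second ionization energies run P < S < K < Na < Li.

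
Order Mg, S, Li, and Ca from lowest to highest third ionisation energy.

S, Ca, Mg, Li

IE_3 is the cost of taking one more electron from the +2 cation: Mg²⁺ is the bare [Ne] core; S²⁺ still has 4 valence electrons; Li²⁺ is already 1 electron into the core; Ca²⁺ is the bare [Ar] core.
Pulling an electron out of a noble-gas core costs far more than removing a remaining valence electron, so Ca, Mg and Li sit at the high end of IE_3.
Tabulated IE_3 (kJ/mol): Mg 7733, S 3357, Li 11815, Ca 4912.
Putting it together, IE_3: S < Ca < Mg < Li.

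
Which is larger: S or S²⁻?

Forming S²⁻ adds 2 electrons to S. More electron–electron repulsion in the same shell, with unchanged nuclear charge, lets the cloud expand.
An anion is larger than its parent atom: S²⁻ > S.

S²⁻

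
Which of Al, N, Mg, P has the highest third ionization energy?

Mg

After 2 electrons have been removed, what remains? Al²⁺ still has 1 valence electron; N²⁺ still has 3 valence electrons; Mg²⁺ is the bare [Ne] core; P²⁺ still has 3 valence electrons.
Core electrons are held far more tightly than valence electrons, so Mg tops the IE_3 order.
Valence configurations: Al²⁺ [Ne]3s¹, N²⁺ [He]2s²2p¹, P²⁺ [Ne]3s²3p¹.
Approximate IE_3 values (kJ/mol): Al 2745, N 4578, Mg 7733, P 2914.
Putting it together, IE_3: Al < P < N < Mg.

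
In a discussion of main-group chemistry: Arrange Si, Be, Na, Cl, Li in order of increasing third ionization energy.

Si < Cl < Na < Li < Be

The third ionization energy removes an electron from the +2 ion. For each element: Si²⁺ still has 2 valence electrons; Be²⁺ is the bare [He] core; Na²⁺ is already 1 electron into the core; Cl²⁺ still has 5 valence electrons; Li²⁺ is already 1 electron into the core.
Pulling an electron out of a noble-gas core costs far more than removing a remaining valence electron, so Na, Li and Be sit at the high end of IE_3.
Valence configurations: Si²⁺ [Ne]3s², Cl²⁺ [Ne]3s²3p³.
Approximate IE_3 values (kJ/mol): Si 3232, Be 14849, Na 6910, Cl 3822, Li 11815.
Overall IE_3 order: Si < Cl < Na < Li < Be.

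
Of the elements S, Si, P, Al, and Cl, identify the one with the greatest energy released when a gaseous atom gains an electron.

Electron affinity generally becomes more exothermic across a period toward the halogens and less exothermic down a group.
All lie in period 3; the across-period trend (electron affinity increases left to right) applies, with the exception below.
Note the exception: Si has a higher electron affinity than P, contrary to the simple trend — adding an electron to P's half-filled 3p³ is unfavourable, so Si (3p²) has the more exothermic EA.
Tabulated electron affinity (kJ/mol): Al 42, Si 134, P 72, S 200, Cl 349.
The greatest energy released when a gaseous atom gains an electron among these belongs to Cl.

Cl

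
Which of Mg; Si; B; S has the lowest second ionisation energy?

After 1 electron has been removed, what remains? Mg⁺ still has 1 valence electron; Si⁺ still has 3 valence electrons; B⁺ still has 2 valence electrons; S⁺ still has 5 valence electrons.
All are still removing valence electrons, so compare the +1 ions as you would atoms: IE_2 generally rises across a period (higher Z_eff) and falls down a group (larger shell), subject to the usual subshell exceptions.
Valence configurations: Mg⁺ [Ne]3s¹, Si⁺ [Ne]3s²3p¹, B⁺ [He]2s², S⁺ [Ne]3s²3p³.
The numbers (kJ/mol): Mg 1451, Si 1577, B 2427, S 2252.
Putting it together, IE_2: Mg < Si < S < B.

Mg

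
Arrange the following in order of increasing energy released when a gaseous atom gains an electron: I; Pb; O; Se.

Electron affinity generally becomes more exothermic across a period toward the halogens and less exothermic down a group.
Here both period and group differ, so the two effects have to be weighed against each other.
O > Pb: relative to Pb, both the across-period and down-group shifts push O's electron affinity up.
Se > O: this pair runs against the simple trend — see the exception note.
I > Se: the two effects oppose for this pair; the across-period effect wins (295 vs 195 kJ/mol).
Note the exception: Se has a higher electron affinity than O, contrary to the simple trend — O's compact 2p subshell gives strong electron–electron repulsion on the added electron.
For reference (kJ/mol): O 141, Se 195, I 295, Pb 35.
So from lowest to highest: Pb < O < Se < I.

Pb < O < Se < I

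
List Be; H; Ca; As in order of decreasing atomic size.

Ca, As, Be, H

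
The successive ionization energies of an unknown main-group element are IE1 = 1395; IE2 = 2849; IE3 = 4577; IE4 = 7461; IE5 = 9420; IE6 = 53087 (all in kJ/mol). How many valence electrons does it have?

Look for the largest jump between consecutive ionization energies: IE6/IE5 ≈ 5.6, far larger than any earlier ratio.
That jump marks the point where a core electron is being removed. So the atom has 5 valence electrons.

5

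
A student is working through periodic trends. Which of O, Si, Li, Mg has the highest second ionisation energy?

The second ionization energy removes an electron from the +1 ion. For each element: O⁺ still has 5 valence electrons; Si⁺ still has 3 valence electrons; Li⁺ is the bare [He] core; Mg⁺ still has 1 valence electron.
Pulling an electron out of a noble-gas core costs far more than removing a remaining valence electron, so Li sits at the high end of IE_2.
Valence configurations: O⁺ [He]2s²2p³, Si⁺ [Ne]3s²3p¹, Mg⁺ [Ne]3s¹.
The numbers (kJ/mol): O 3388, Si 1577, Li 7298, Mg 1451.
So the second ionization energies run Mg < Si < O < Li.

Li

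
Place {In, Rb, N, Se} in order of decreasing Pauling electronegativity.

N > Se > In > Rb

N is in period 2, group 15; Se is in period 4, group 16; Rb is in period 5, group 1; In is in period 5, group 13.
Electronegativity increases across a period and decreases down a group, tracking effective nuclear charge and atomic size.
Here both period and group differ, so the two effects have to be weighed against each other.
In > Rb: In lies to the right of Rb in period 5, so the across-period effect alone puts In higher.
Se > In: relative to In, both the across-period and down-group shifts push Se's electronegativity up.
N > Se: the two effects oppose for this pair; the down-group effect wins (3.04 vs 2.55).
Approximate values (Pauling): N 3.04, Se 2.55, Rb 0.82, In 1.78.
So from highest to lowest: N > Se > In > Rb.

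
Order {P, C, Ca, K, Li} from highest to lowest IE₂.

Li, K, C, P, Ca

The second ionization energy removes an electron from the +1 ion. For each element: P⁺ still has 4 valence electrons; C⁺ still has 3 valence electrons; Ca⁺ still has 1 valence electron; K⁺ is the bare [Ar] core; Li⁺ is the bare [He] core.
Breaking into a closed-shell core is much more expensive than removing a leftover valence electron — K and Li have the largest IE_2 here.
Valence configurations: P⁺ [Ne]3s²3p², C⁺ [He]2s²2p¹, Ca⁺ [Ar]4s¹.
Approximate IE_2 values (kJ/mol): P 1907, C 2353, Ca 1145, K 3052, Li 7298.
Hence IE_2: Ca < P < C < K < Li.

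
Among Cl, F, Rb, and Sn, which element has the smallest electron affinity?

Rb

F is in period 2, group 17; Cl is in period 3, group 17; Rb is in period 5, group 1; Sn is in period 5, group 14.
Adding an electron releases more energy for atoms nearer the top right (short of the noble gases).
These span different periods and groups, so the two trends combine.
Sn > Rb: Sn lies to the right of Rb in period 5, so the across-period effect alone puts Sn higher.
F > Sn: both effects reinforce here, so F is clearly the higher of the two.
Cl > F: this pair runs against the simple trend — see the exception note.
Note the exception: Cl has a higher electron affinity than F, contrary to the simple trend — F's small 2p subshell makes the incoming electron feel strong e⁻–e⁻ repulsion, so Cl actually releases more energy on gaining an electron.
Approximate values (kJ/mol): F 328, Cl 349, Rb 47, Sn 107.
The smallest electron affinity among these belongs to Rb.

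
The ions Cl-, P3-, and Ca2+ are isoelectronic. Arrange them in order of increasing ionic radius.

All of these have 18 electrons, so size is governed by nuclear charge alone: the more protons, the stronger the pull on the same electron cloud, and the smaller the ion.
Nuclear charges: Ca2+ (Z=20), Cl- (Z=17), P3- (Z=15).
Smallest to largest: Ca2+ < Cl- < P3-.

Ca2+ < Cl- < P3-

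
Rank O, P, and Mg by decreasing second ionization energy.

The second ionization energy removes an electron from the +1 ion. For each element: O⁺ still has 5 valence electrons; P⁺ still has 4 valence electrons; Mg⁺ still has 1 valence electron.
All are still removing valence electrons, so compare the +1 ions as you would atoms: IE_2 generally rises across a period (higher Z_eff) and falls down a group (larger shell), subject to the usual subshell exceptions.
Valence configurations: O⁺ [He]2s²2p³, P⁺ [Ne]3s²3p², Mg⁺ [Ne]3s¹.
Approximate IE_2 values (kJ/mol): O 3388, P 1907, Mg 1451.
Overall IE_2 order: Mg < P < O.

O > P > Mg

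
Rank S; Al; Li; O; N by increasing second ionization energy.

The second ionization energy removes an electron from the +1 ion. For each element: S⁺ still has 5 valence electrons; Al⁺ still has 2 valence electrons; Li⁺ is the bare [He] core; O⁺ still has 5 valence electrons; N⁺ still has 4 valence electrons.
Core electrons are held far more tightly than valence electrons, so Li tops the IE_2 order.
Valence configurations: S⁺ [Ne]3s²3p³, Al⁺ [Ne]3s², O⁺ [He]2s²2p³, N⁺ [He]2s²2p².
Approximate IE_2 values (kJ/mol): S 2252, Al 1817, Li 7298, O 3388, N 2856.
Hence IE_2: Al < S < N < O < Li.

Al < S < N < O < Li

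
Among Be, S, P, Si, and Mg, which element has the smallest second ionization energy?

The second ionization energy removes an electron from the +1 ion. For each element: Be⁺ still has 1 valence electron; S⁺ still has 5 valence electrons; P⁺ still has 4 valence electrons; Si⁺ still has 3 valence electrons; Mg⁺ still has 1 valence electron.
All are still removing valence electrons, so compare the +1 ions as you would atoms: IE_2 generally rises across a period (higher Z_eff) and falls down a group (larger shell), subject to the usual subshell exceptions.
Valence configurations: Be⁺ [He]2s¹, S⁺ [Ne]3s²3p³, P⁺ [Ne]3s²3p², Si⁺ [Ne]3s²3p¹, Mg⁺ [Ne]3s¹.
Tabulated IE_2 (kJ/mol): Be 1757, S 2252, P 1907, Si 1577, Mg 1451.
Putting it together, IE_2: Mg < Si < Be < P < S.

Mg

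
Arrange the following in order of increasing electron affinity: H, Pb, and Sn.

Pb < H < Sn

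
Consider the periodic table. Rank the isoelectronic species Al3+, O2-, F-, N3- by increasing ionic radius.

Al3+, F-, O2-, N3-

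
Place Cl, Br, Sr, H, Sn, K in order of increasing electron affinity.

Sr < K < H < Sn < Br < Cl

H is in period 1, group 1; Cl is in period 3, group 17; K is in period 4, group 1; Br is in period 4, group 17; Sr is in period 5, group 2; Sn is in period 5, group 14.
Adding an electron releases more energy for atoms nearer the top right (short of the noble gases).
Neither a single period nor a single group — weigh both effects.
K > Sr: the two effects oppose for this pair; the down-group effect wins (48 vs 5 kJ/mol).
H > K: H sits above K in group 1, so the down-group effect alone puts H higher.
Sn > H: period and group pull opposite ways; the across-period shift dominates (107 vs 73 kJ/mol).
Br > Sn: both effects reinforce here, so Br is clearly the higher of the two.
Cl > Br: Cl sits above Br in group 17, so the down-group effect alone puts Cl higher.
Approximate values (kJ/mol): H 73, Cl 349, K 48, Br 325, Sr 5, Sn 107.
So from lowest to highest: Sr < K < H < Sn < Br < Cl.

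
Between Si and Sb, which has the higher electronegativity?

Si is in period 3, group 14; Sb is in period 5, group 15.
Electronegativity increases across a period and decreases down a group, tracking effective nuclear charge and atomic size.
Neither a single period nor a single group — weigh both effects.
Sb > Si: the two effects oppose for this pair; the across-period effect wins (2.05 vs 1.90).
Tabulated electronegativity (Pauling): Si 1.90, Sb 2.05.
So Sb has the higher electronegativity (Sb > Si).

Sb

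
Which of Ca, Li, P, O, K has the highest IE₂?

Li

The second ionization energy removes an electron from the +1 ion. For each element: Ca⁺ still has 1 valence electron; Li⁺ is the bare [He] core; P⁺ still has 4 valence electrons; O⁺ still has 5 valence electrons; K⁺ is the bare [Ar] core.
Usually core removal costs more than valence removal, but here the competition is close: a tightly held n=2 valence electron can cost more to remove than an n=3 core electron, so the actual values have to decide it.
Valence configurations: Ca⁺ [Ar]4s¹, P⁺ [Ne]3s²3p², O⁺ [He]2s²2p³.
The numbers (kJ/mol): Ca 1145, Li 7298, P 1907, O 3388, K 3052.
So the second ionization energies run Ca < P < K < O < Li.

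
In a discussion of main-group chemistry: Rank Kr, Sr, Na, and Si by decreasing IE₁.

Kr > Si > Sr > Na

Na is in period 3, group 1; Si is in period 3, group 14; Kr is in period 4, group 18; Sr is in period 5, group 2.
Removing the outermost electron gets harder across a period and easier down a group.
These span different periods and groups, so the two trends combine.
Sr > Na: the two effects oppose for this pair; the across-period effect wins (550 vs 496 kJ/mol).
Si > Sr: both effects reinforce here, so Si is clearly the higher of the two.
Kr > Si: period and group pull opposite ways; the across-period shift dominates (1351 vs 786 kJ/mol).
For reference (kJ/mol): Na 496, Si 786, Kr 1351, Sr 550.
So from highest to lowest: Kr > Si > Sr > Na.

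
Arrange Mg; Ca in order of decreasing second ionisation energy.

Consider each +1 ion: Mg⁺ still has 1 valence electron; Ca⁺ still has 1 valence electron.
All are still removing valence electrons, so compare the +1 ions as you would atoms: IE_2 generally rises across a period (higher Z_eff) and falls down a group (larger shell), subject to the usual subshell exceptions.
Valence configurations: Mg⁺ [Ne]3s¹, Ca⁺ [Ar]4s¹.
The numbers (kJ/mol): Mg 1451, Ca 1145.
Overall IE_2 order: Ca < Mg.

Mg > Ca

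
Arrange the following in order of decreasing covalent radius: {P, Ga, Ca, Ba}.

Radius decreases left→right (rising Z_eff, same n) and increases top→bottom (higher n).
Neither a single period nor a single group — weigh both effects.
Ga > P: relative to P, both the across-period and down-group shifts push Ga's atomic radius up.
Ca > Ga: both are in period 4; the period trend gives Ca the larger value.
Ba > Ca: they share group 2; the group trend gives Ba the larger value.
Tabulated atomic radius (pm): P 111, Ca 171, Ga 124, Ba 196.
So from largest to smallest: Ba > Ca > Ga > P.

Ba > Ca > Ga > P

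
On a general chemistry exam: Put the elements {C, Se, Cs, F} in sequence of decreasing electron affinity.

F > Se > C > Cs

C is in period 2, group 14; F is in period 2, group 17; Se is in period 4, group 16; Cs is in period 6, group 1.
Atoms with high Z_eff and room in the valence shell (especially the halogens) have the most exothermic electron affinities.
Neither a single period nor a single group — weigh both effects.
C > Cs: both effects reinforce here, so C is clearly the higher of the two.
Se > C: period and group pull opposite ways; the across-period shift dominates (195 vs 122 kJ/mol).
F > Se: both effects reinforce here, so F is clearly the higher of the two.
For reference (kJ/mol): C 122, F 328, Se 195, Cs 46.
So from highest to lowest: F > Se > C > Cs.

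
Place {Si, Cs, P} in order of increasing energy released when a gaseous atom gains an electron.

Si is in period 3, group 14; P is in period 3, group 15; Cs is in period 6, group 1.
EA tends to increase across a period and decrease down a group, though the pattern is less regular than for IE or radius.
These span different periods and groups, so the two trends combine.
P > Cs: relative to Cs, both the across-period and down-group shifts push P's electron affinity up.
Si > P: this pair runs against the simple trend — see the exception note.
Note the exception: Si has a higher electron affinity than P, contrary to the simple trend — adding an electron to P's half-filled 3p³ is unfavourable, so Si (3p²) has the more exothermic EA.
For reference (kJ/mol): Si 134, P 72, Cs 46.
So from lowest to highest: Cs < P < Si.

Cs, P, Si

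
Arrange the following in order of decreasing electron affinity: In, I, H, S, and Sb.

I > S > Sb > H > In

EA tends to increase across a period and decrease down a group, though the pattern is less regular than for IE or radius.
These span different periods and groups, so the two trends combine.
H > In: period and group pull opposite ways; the down-group shift dominates (73 vs 29 kJ/mol).
Sb > H: the two effects oppose for this pair; the across-period effect wins (103 vs 73 kJ/mol).
S > Sb: both effects reinforce here, so S is clearly the higher of the two.
I > S: the two effects oppose for this pair; the across-period effect wins (295 vs 200 kJ/mol).
For reference (kJ/mol): H 73, S 200, In 29, Sb 103, I 295.
So from highest to lowest: I > S > Sb > H > In.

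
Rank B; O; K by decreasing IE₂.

Consider each +1 ion: B⁺ still has 2 valence electrons; O⁺ still has 5 valence electrons; K⁺ is the bare [Ar] core.
Usually core removal costs more than valence removal, but here the competition is close: a tightly held n=2 valence electron can cost more to remove than an n=3 core electron, so the actual values have to decide it.
Valence configurations: B⁺ [He]2s², O⁺ [He]2s²2p³.
The numbers (kJ/mol): B 2427, O 3388, K 3052.
Overall IE_2 order: B < K < O.

O > K > B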